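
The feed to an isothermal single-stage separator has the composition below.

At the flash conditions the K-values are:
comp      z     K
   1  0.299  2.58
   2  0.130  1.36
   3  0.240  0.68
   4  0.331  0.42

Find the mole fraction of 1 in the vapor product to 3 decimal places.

y_1 = 0.480

Let ψ = V/F and solve Σ zᵢ(Kᵢ−1)/(1+ψ(Kᵢ−1)) = 0.
Feasibility: ΣzᵢKᵢ = 1.250, Σzᵢ/Kᵢ = 1.353 — both > 1, two phases present.
Iterate (Newton) starting at ψ = 0.57:
  ψ = 0.570: g = -0.0933, g' = -0.503 → ψ = 0.385
Converged at ψ = 0.385.
Compositions from xᵢ = zᵢ/(1+ψ(Kᵢ−1)), yᵢ = Kᵢxᵢ:
  1: x = 0.186, y = 0.480
  2: x = 0.114, y = 0.155
  3: x = 0.274, y = 0.186
  4: x = 0.426, y = 0.179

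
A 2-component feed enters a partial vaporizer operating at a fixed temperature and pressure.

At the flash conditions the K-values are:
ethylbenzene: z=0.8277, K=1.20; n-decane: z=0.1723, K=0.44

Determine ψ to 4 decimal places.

Material balance + equilibrium reduce to Σ zᵢ(Kᵢ−1)/(1+ψ(Kᵢ−1)) = 0.
Feasibility: ΣzᵢKᵢ = 1.0691, Σzᵢ/Kᵢ = 1.0813 — both > 1, two phases present.
Binary case is linear: z₁(K₁−1)(1+ψ(K₂−1)) + z₂(K₂−1)(1+ψ(K₁−1)) = 0
⇒ ψ = [z₁(K₁−1)+z₂(K₂−1)] / [−(K₁−1)(K₂−1)] = 0.06905/0.11200 = 0.6165

ψ = 0.6165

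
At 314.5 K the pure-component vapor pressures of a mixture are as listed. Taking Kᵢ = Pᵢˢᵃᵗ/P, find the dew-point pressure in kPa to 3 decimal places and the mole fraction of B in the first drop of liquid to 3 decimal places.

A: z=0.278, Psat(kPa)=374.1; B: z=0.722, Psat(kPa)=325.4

Pdew = 337.618 kPa, x_B = 0.749

At the dew point ψ → 1, so Σzᵢ/Kᵢ = 1 with Kᵢ = Pᵢˢᵃᵗ/P ⇒ 1/P = Σzᵢ/Pᵢˢᵃᵗ.
1/P = 0.278/374.1 + 0.722/325.4 = 0.002962 ⇒ P = 337.618 kPa
xᵢ = zᵢP/Pᵢˢᵃᵗ ⇒ x_B = 0.722·337.618/325.4 = 0.749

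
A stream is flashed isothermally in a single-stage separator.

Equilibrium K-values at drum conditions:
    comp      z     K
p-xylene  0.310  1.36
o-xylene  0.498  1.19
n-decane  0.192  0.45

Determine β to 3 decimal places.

Material balance + equilibrium reduce to Σ zᵢ(Kᵢ−1)/(1+β(Kᵢ−1)) = 0.
Feasibility: ΣzᵢKᵢ = 1.101, Σzᵢ/Kᵢ = 1.073 — both > 1, two phases present.
Iterate (Newton) starting at β = 0.5:
  β = 0.500: g = 0.0353, g' = -0.154 → β = 0.729
  β = 0.729: g = -0.0048, g' = -0.201 → β = 0.705
Converged at β = 0.705.

β = 0.705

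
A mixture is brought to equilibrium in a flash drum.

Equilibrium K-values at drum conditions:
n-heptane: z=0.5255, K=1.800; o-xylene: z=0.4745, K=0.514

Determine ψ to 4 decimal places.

Let ψ = V/F and solve Σ zᵢ(Kᵢ−1)/(1+ψ(Kᵢ−1)) = 0.
g(0) = ΣzᵢKᵢ − 1 = 0.1898 and g(1) = 1 − Σzᵢ/Kᵢ = -0.2151, so a root lies in (0, 1).
Binary case is linear: z₁(K₁−1)(1+ψ(K₂−1)) + z₂(K₂−1)(1+ψ(K₁−1)) = 0
⇒ ψ = [z₁(K₁−1)+z₂(K₂−1)] / [−(K₁−1)(K₂−1)] = 0.18979/0.38880 = 0.4882

ψ = 0.4882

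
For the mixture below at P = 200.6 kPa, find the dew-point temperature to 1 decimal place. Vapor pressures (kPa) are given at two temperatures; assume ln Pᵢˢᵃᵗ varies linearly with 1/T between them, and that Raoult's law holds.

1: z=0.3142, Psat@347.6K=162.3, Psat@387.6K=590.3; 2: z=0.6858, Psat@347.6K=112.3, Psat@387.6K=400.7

T = 361.6 K

Dew-point temperature: Σzᵢ·P/Pᵢˢᵃᵗ(T) = 1. Interpolate ln Pᵢˢᵃᵗ = aᵢ + bᵢ/T.
  T = 347.6 K: ΣzᵢP/Pᵢˢᵃᵗ = 1.6134
  T = 387.6 K: ΣzᵢP/Pᵢˢᵃᵗ = 0.4501
  T = 367.6 K: ΣzᵢP/Pᵢˢᵃᵗ = 0.8231
  T = 357.6 K: ΣzᵢP/Pᵢˢᵃᵗ = 1.1416
  T = 362.6 K: ΣzᵢP/Pᵢˢᵃᵗ = 0.9671
  T = 360.1 K: ΣzᵢP/Pᵢˢᵃᵗ = 1.0501
Interpolating between 360.1 K and 362.6 K gives T ≈ 361.6 K.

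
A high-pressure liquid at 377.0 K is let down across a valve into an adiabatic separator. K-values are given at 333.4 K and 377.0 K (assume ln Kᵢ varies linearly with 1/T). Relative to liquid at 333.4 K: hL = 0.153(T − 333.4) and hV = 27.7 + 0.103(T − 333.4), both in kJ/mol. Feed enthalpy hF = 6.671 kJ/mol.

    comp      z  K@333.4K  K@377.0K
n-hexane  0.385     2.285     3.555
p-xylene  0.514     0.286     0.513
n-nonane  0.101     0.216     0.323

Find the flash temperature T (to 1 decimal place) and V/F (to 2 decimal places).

T = 344.8 K, V/F = 0.18

Adiabatic flash: solve Rachford–Rice at each trial T, then check hF = ψ·hV(T) + (1−ψ)·hL(T).
  T = 333.4 K: K = (2.285, 0.286, 0.216), RR gives ψ = 0.052, H_out = 1.442 kJ/mol
  T = 377.0 K: K = (3.555, 0.513, 0.323), RR gives ψ = 0.497, H_out = 19.356 kJ/mol
  T = 355.2 K: K = (2.889, 0.390, 0.267), RR gives ψ = 0.285, H_out = 10.911 kJ/mol
  T = 344.3 K: K = (2.579, 0.336, 0.241), RR gives ψ = 0.177, H_out = 6.461 kJ/mol
  T = 349.8 K: K = (2.733, 0.362, 0.254), RR gives ψ = 0.232, H_out = 8.753 kJ/mol
  T = 347.1 K: K = (2.657, 0.349, 0.248), RR gives ψ = 0.205, H_out = 7.643 kJ/mol
  T = 345.7 K: K = (2.618, 0.342, 0.244), RR gives ψ = 0.191, H_out = 7.056 kJ/mol
Linear interpolation between T = 344.3 (H_out = 6.461) and T = 345.7 (H_out = 7.056) on hF = 6.671 gives T ≈ 344.8 K, at which ψ = 0.18.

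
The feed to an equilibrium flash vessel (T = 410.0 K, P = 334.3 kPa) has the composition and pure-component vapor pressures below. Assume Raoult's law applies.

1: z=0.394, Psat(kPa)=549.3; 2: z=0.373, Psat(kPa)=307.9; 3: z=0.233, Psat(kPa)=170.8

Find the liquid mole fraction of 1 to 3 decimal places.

Raoult's law: Kᵢ = Pᵢˢᵃᵗ/P = Pᵢˢᵃᵗ/334.3.
  K_1 = 549.3/334.3 = 1.64313, K_2 = 307.9/334.3 = 0.92103, K_3 = 170.8/334.3 = 0.51092
Material balance + equilibrium reduce to Σ zᵢ(Kᵢ−1)/(1+β(Kᵢ−1)) = 0.
Check two-phase: ΣzᵢKᵢ = 1.110 > 1 and Σzᵢ/Kᵢ = 1.101 > 1, so g(0) = 0.110 > 0 and g(1) = -0.101 < 0.
Iterate (Newton) starting at β = 0.5:
  β = 0.500: g = 0.0102, g' = -0.193 → β = 0.553
Converged at β = 0.553.
Compositions from xᵢ = zᵢ/(1+β(Kᵢ−1)), yᵢ = Kᵢxᵢ:
  1: x = 0.291, y = 0.478
  2: x = 0.390, y = 0.359
  3: x = 0.319, y = 0.163

x_1 = 0.291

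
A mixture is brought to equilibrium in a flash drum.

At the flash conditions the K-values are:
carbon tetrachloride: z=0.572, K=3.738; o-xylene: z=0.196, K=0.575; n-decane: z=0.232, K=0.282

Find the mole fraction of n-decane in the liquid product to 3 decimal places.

x_n-decane = 0.524

Rachford–Rice: g(ψ) = Σ zᵢ(Kᵢ−1)/(1+ψ(Kᵢ−1)) = 0.
Feasibility: ΣzᵢKᵢ = 2.316, Σzᵢ/Kᵢ = 1.317 — both > 1, two phases present.
Iterate (Newton) starting at ψ = 0.5:
  ψ = 0.500: g = 0.2954, g' = -1.112 → ψ = 0.766
  ψ = 0.766: g = 0.0124, g' = -1.115 → ψ = 0.777
Converged at ψ = 0.777.
Compositions from xᵢ = zᵢ/(1+ψ(Kᵢ−1)), yᵢ = Kᵢxᵢ:
  carbon tetrachloride: x = 0.183, y = 0.684
  o-xylene: x = 0.293, y = 0.168
  n-decane: x = 0.524, y = 0.148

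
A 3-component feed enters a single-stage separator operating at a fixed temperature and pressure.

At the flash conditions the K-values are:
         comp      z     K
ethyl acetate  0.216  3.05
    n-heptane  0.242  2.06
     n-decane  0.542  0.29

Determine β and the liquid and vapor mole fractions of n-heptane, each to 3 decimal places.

β = 0.279, x_n-heptane = 0.187, y_n-heptane = 0.385

Newton iteration, β⁰ = 0.5:
  β = 0.500: g = -0.2103, g' = -0.994 → β = 0.288
  β = 0.288: g = -0.0093, g' = -0.950 → β = 0.279
Converged at β = 0.279.
Compositions from xᵢ = zᵢ/(1+β(Kᵢ−1)), yᵢ = Kᵢxᵢ:
  ethyl acetate: x = 0.137, y = 0.419
  n-heptane: x = 0.187, y = 0.385
  n-decane: x = 0.676, y = 0.196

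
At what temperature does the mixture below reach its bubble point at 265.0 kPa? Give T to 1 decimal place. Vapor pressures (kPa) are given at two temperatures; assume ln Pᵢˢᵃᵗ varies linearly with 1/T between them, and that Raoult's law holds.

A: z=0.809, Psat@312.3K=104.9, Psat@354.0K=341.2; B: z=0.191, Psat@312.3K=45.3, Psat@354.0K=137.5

Bubble-point temperature: ΣzᵢPᵢˢᵃᵗ(T) = P. Interpolate ln Pᵢˢᵃᵗ = aᵢ + bᵢ/T.
  T = 312.3 K: ΣzᵢPᵢˢᵃᵗ = 93.52 kPa
  T = 354.0 K: ΣzᵢPᵢˢᵃᵗ = 302.29 kPa
  T = 333.1 K: ΣzᵢPᵢˢᵃᵗ = 174.17 kPa
  T = 343.6 K: ΣzᵢPᵢˢᵃᵗ = 231.69 kPa
  T = 348.8 K: ΣzᵢPᵢˢᵃᵗ = 265.17 kPa
  T = 346.2 K: ΣzᵢPᵢˢᵃᵗ = 247.99 kPa
Interpolating between 346.2 K and 348.8 K gives T ≈ 348.8 K.

T = 348.8 K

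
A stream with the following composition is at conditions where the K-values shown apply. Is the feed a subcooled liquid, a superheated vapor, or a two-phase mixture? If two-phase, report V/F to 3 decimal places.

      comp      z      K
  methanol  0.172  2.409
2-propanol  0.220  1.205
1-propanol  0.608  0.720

ΣzᵢKᵢ = 1.117; Σzᵢ/Kᵢ = 1.098.
Both exceed 1, so a two-phase solution exists.
Rachford–Rice: g(ψ) = Σ zᵢ(Kᵢ−1)/(1+ψ(Kᵢ−1)) = 0.
Iterate (Newton) starting at ψ = 0.5:
  ψ = 0.500: g = -0.0149, g' = -0.190 → ψ = 0.422
  ψ = 0.422: g = 0.0005, g' = -0.204 → ψ = 0.424
Converged at ψ = 0.424.

two-phase, V/F = 0.424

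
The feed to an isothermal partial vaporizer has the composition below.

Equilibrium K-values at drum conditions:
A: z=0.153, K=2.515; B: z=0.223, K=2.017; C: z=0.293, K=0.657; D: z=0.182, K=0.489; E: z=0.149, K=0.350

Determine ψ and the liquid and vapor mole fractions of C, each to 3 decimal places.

Material balance + equilibrium reduce to Σ zᵢ(Kᵢ−1)/(1+ψ(Kᵢ−1)) = 0.
g(0) = ΣzᵢKᵢ − 1 = 0.168 and g(1) = 1 − Σzᵢ/Kᵢ = -0.415, so a root lies in (0, 1).
Newton iteration, ψ⁰ = 0.47:
  ψ = 0.470: g = -0.0928, g' = -0.487 → ψ = 0.279
  ψ = 0.279: g = 0.0014, g' = -0.514 → ψ = 0.282
Converged at ψ = 0.282.
Compositions from xᵢ = zᵢ/(1+ψ(Kᵢ−1)), yᵢ = Kᵢxᵢ:
  A: x = 0.107, y = 0.270
  B: x = 0.173, y = 0.349
  C: x = 0.324, y = 0.213
  D: x = 0.213, y = 0.104
  E: x = 0.182, y = 0.064

ψ = 0.282, x_C = 0.324, y_C = 0.213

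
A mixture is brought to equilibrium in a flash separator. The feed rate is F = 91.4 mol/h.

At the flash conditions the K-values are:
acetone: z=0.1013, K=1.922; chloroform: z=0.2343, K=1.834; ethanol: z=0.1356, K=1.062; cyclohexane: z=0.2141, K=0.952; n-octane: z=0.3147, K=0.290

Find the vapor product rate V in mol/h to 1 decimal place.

V = 14.6 mol/h

Rachford–Rice: g(V/F) = Σ zᵢ(Kᵢ−1)/(1+V/F(Kᵢ−1)) = 0.
Feasibility: ΣzᵢKᵢ = 1.0635, Σzᵢ/Kᵢ = 1.6182 — both > 1, two phases present.
Newton–Raphson from V/F = 0.7:
  V/F = 0.7000: g = -0.26664, g' = -0.7248 → V/F = 0.3321
  V/F = 0.3321: g = -0.07006, g' = -0.4231 → V/F = 0.1665
  V/F = 0.1665: g = -0.00288, g' = -0.3954 → V/F = 0.1592
Converged at V/F = 0.1592.
Then V = V/F·F = 0.1592·91.4 = 14.6 mol/h and L = F − V = 76.8 mol/h.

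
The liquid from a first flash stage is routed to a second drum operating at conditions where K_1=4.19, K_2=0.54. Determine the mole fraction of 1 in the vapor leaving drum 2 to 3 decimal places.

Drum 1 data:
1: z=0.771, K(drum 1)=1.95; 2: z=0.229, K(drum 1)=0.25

y_1 (drum 2) = 0.528

Drum 1:
Let ψ₁ = V/F and solve Σ zᵢ(Kᵢ−1)/(1+ψ₁(Kᵢ−1)) = 0.
Feasibility: ΣzᵢKᵢ = 1.561, Σzᵢ/Kᵢ = 1.311 — both > 1, two phases present.
Newton–Raphson from ψ₁ = 0.66:
  ψ₁ = 0.660: g = 0.1101, g' = -0.768 → ψ₁ = 0.803
  ψ₁ = 0.803: g = -0.0167, g' = -1.039 → ψ₁ = 0.787
Converged at ψ₁ = 0.787.
Drum-1 compositions:
  1: x = 0.441, y = 0.860
  2: x = 0.559, y = 0.140
Drum-2 feed = drum-1 liquid: z₂ = (0.4412, 0.5588).
Drum 2:
Let ψ₂ = V/F and solve Σ zᵢ(Kᵢ−1)/(1+ψ₂(Kᵢ−1)) = 0.
Feasibility: ΣzᵢKᵢ = 2.150, Σzᵢ/Kᵢ = 1.140 — both > 1, two phases present.
Binary case is linear: z₁(K₁−1)(1+ψ₂(K₂−1)) + z₂(K₂−1)(1+ψ₂(K₁−1)) = 0
⇒ ψ₂ = [z₁(K₁−1)+z₂(K₂−1)] / [−(K₁−1)(K₂−1)] = 1.1503/1.4674 = 0.784
  1: x = 0.126, y = 0.528
  2: x = 0.874, y = 0.472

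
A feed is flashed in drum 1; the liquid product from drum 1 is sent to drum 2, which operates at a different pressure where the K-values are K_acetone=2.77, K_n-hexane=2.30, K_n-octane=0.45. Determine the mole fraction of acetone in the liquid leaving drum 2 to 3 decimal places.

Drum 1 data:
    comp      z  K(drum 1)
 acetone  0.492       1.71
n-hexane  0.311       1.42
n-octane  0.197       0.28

x_acetone (drum 2) = 0.140

Drum 1:
Newton iteration, ψ₁⁰ = 0.5:
  ψ₁ = 0.500: g = 0.1441, g' = -0.422 → ψ₁ = 0.842
  ψ₁ = 0.842: g = -0.0448, g' = -0.785 → ψ₁ = 0.785
  ψ₁ = 0.785: g = -0.0034, g' = -0.673 → ψ₁ = 0.780
  ψ₁ = 0.780: g = -0.0000, g' = -0.664 → ψ₁ = 0.779
Converged at ψ₁ = 0.779.
Drum-1 compositions:
  acetone: x = 0.317, y = 0.542
  n-hexane: x = 0.234, y = 0.333
  n-octane: x = 0.449, y = 0.126
Drum-2 feed = drum-1 liquid: z₂ = (0.3167, 0.2343, 0.4490).
Drum 2:
Rachford–Rice: g(ψ₂) = Σ zᵢ(Kᵢ−1)/(1+ψ₂(Kᵢ−1)) = 0.
Feasibility: ΣzᵢKᵢ = 1.618, Σzᵢ/Kᵢ = 1.214 — both > 1, two phases present.
Newton iteration, ψ₂⁰ = 0.59:
  ψ₂ = 0.590: g = 0.0810, g' = -0.662 → ψ₂ = 0.712
Converged at ψ₂ = 0.712.
  acetone: x = 0.140, y = 0.388
  n-hexane: x = 0.122, y = 0.280
  n-octane: x = 0.738, y = 0.332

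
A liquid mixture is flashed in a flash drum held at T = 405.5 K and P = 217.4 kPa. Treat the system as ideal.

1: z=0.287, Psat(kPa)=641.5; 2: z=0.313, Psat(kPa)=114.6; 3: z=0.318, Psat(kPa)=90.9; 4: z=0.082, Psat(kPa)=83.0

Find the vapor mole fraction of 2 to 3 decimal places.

y_2 = 0.179

Raoult's law: Kᵢ = Pᵢˢᵃᵗ/P = Pᵢˢᵃᵗ/217.4.
  K_1 = 641.5/217.4 = 2.95078, K_2 = 114.6/217.4 = 0.52714, K_3 = 90.9/217.4 = 0.41812, K_4 = 83.0/217.4 = 0.38178
Material balance + equilibrium reduce to Σ zᵢ(Kᵢ−1)/(1+β(Kᵢ−1)) = 0.
Check two-phase: ΣzᵢKᵢ = 1.176 > 1 and Σzᵢ/Kᵢ = 1.666 > 1, so g(0) = 0.176 > 0 and g(1) = -0.666 < 0.
Iterate (Newton) starting at β = 0.61:
  β = 0.610: g = -0.3206, g' = -0.705 → β = 0.156
  β = 0.156: g = 0.0102, g' = -0.893 → β = 0.167
Converged at β = 0.167.
Compositions from xᵢ = zᵢ/(1+β(Kᵢ−1)), yᵢ = Kᵢxᵢ:
  1: x = 0.216, y = 0.639
  2: x = 0.340, y = 0.179
  3: x = 0.352, y = 0.147
  4: x = 0.091, y = 0.035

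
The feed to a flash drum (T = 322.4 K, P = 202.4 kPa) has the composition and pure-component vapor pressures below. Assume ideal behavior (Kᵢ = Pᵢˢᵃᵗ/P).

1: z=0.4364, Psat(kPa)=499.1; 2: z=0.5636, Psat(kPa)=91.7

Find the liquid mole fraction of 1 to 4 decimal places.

x_1 = 0.2717

Raoult's law: Kᵢ = Pᵢˢᵃᵗ/P = Pᵢˢᵃᵗ/202.4.
  K_1 = 499.1/202.4 = 2.465909, K_2 = 91.7/202.4 = 0.453063
Rachford–Rice: g(β) = Σ zᵢ(Kᵢ−1)/(1+β(Kᵢ−1)) = 0.
Feasibility: ΣzᵢKᵢ = 1.3315, Σzᵢ/Kᵢ = 1.4209 — both > 1, two phases present.
Binary case is linear: z₁(K₁−1)(1+β(K₂−1)) + z₂(K₂−1)(1+β(K₁−1)) = 0
⇒ β = [z₁(K₁−1)+z₂(K₂−1)] / [−(K₁−1)(K₂−1)] = 0.33147/0.80176 = 0.4134
Compositions from xᵢ = zᵢ/(1+β(Kᵢ−1)), yᵢ = Kᵢxᵢ:
  1: x = 0.2717, y = 0.6700
  2: x = 0.7283, y = 0.3300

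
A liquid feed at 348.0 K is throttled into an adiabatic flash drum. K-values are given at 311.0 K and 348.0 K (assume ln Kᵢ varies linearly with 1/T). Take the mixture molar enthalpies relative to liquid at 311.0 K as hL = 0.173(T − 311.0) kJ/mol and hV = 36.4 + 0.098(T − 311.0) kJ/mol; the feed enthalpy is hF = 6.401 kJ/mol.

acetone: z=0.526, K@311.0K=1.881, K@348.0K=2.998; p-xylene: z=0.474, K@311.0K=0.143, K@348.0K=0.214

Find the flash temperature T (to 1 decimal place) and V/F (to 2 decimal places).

T = 316.0 K, V/F = 0.15

Adiabatic flash: solve Rachford–Rice at each trial T, then check hF = ψ·hV(T) + (1−ψ)·hL(T).
  T = 311.0 K: K = (1.881, 0.143), RR gives ψ = 0.076, H_out = 2.757 kJ/mol
  T = 348.0 K: K = (2.998, 0.214), RR gives ψ = 0.432, H_out = 20.926 kJ/mol
  T = 329.5 K: K = (2.406, 0.177), RR gives ψ = 0.302, H_out = 13.772 kJ/mol
  T = 320.2 K: K = (2.134, 0.159), RR gives ψ = 0.208, H_out = 9.006 kJ/mol
  T = 315.6 K: K = (2.005, 0.151), RR gives ψ = 0.148, H_out = 6.134 kJ/mol
  T = 317.9 K: K = (2.069, 0.155), RR gives ψ = 0.179, H_out = 7.623 kJ/mol
Linear interpolation between T = 315.6 (H_out = 6.134) and T = 317.9 (H_out = 7.623) on hF = 6.401 gives T ≈ 316.0 K, at which ψ = 0.15.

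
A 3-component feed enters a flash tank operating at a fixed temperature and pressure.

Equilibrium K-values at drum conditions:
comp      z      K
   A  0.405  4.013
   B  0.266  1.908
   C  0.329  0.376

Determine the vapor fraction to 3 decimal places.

Rachford–Rice: g(ψ) = Σ zᵢ(Kᵢ−1)/(1+ψ(Kᵢ−1)) = 0.
Feasibility: ΣzᵢKᵢ = 2.256, Σzᵢ/Kᵢ = 1.115 — both > 1, two phases present.
Newton iteration, ψ⁰ = 0.67:
  ψ = 0.670: g = 0.2016, g' = -0.867 → ψ = 0.903
  ψ = 0.903: g = -0.0093, g' = -1.004 → ψ = 0.893
Converged at ψ = 0.893.

ψ = 0.893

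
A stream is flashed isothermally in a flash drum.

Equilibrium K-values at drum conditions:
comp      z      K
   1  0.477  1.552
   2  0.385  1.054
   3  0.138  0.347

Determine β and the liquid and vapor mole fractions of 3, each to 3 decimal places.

β = 0.841, x_3 = 0.306, y_3 = 0.106

Rachford–Rice: g(β) = Σ zᵢ(Kᵢ−1)/(1+β(Kᵢ−1)) = 0.
Check two-phase: ΣzᵢKᵢ = 1.194 > 1 and Σzᵢ/Kᵢ = 1.070 > 1, so g(0) = 0.194 > 0 and g(1) = -0.070 < 0.
Newton–Raphson from β = 0.5:
  β = 0.500: g = 0.0928, g' = -0.220 → β = 0.922
  β = 0.922: g = -0.0320, g' = -0.436 → β = 0.848
  β = 0.848: g = -0.0028, g' = -0.364 → β = 0.841
Converged at β = 0.841.
Compositions from xᵢ = zᵢ/(1+β(Kᵢ−1)), yᵢ = Kᵢxᵢ:
  1: x = 0.326, y = 0.506
  2: x = 0.368, y = 0.388
  3: x = 0.306, y = 0.106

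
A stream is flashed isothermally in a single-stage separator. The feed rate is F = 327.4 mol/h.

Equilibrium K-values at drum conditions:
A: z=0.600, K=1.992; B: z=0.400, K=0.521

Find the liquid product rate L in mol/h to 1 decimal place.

L = 49.3 mol/h

Rachford–Rice: g(V/F) = Σ zᵢ(Kᵢ−1)/(1+V/F(Kᵢ−1)) = 0.
Check two-phase: ΣzᵢKᵢ = 1.404 > 1 and Σzᵢ/Kᵢ = 1.069 > 1, so g(0) = 0.404 > 0 and g(1) = -0.069 < 0.
Binary case is linear: z₁(K₁−1)(1+V/F(K₂−1)) + z₂(K₂−1)(1+V/F(K₁−1)) = 0
⇒ V/F = [z₁(K₁−1)+z₂(K₂−1)] / [−(K₁−1)(K₂−1)] = 0.4036/0.4752 = 0.849
Then V = V/F·F = 0.8494·327.4 = 278.1 mol/h and L = F − V = 49.3 mol/h.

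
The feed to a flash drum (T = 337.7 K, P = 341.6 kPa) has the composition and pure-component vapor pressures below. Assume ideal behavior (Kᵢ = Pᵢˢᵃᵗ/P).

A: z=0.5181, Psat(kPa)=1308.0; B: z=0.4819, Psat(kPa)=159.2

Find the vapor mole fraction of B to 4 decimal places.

y_B = 0.3920

Raoult's law: Kᵢ = Pᵢˢᵃᵗ/P = Pᵢˢᵃᵗ/341.6.
  K_A = 1308.0/341.6 = 3.829040, K_B = 159.2/341.6 = 0.466042
Material balance + equilibrium reduce to Σ zᵢ(Kᵢ−1)/(1+V/F(Kᵢ−1)) = 0.
Feasibility: ΣzᵢKᵢ = 2.2084, Σzᵢ/Kᵢ = 1.1693 — both > 1, two phases present.
Newton iteration, V/F⁰ = 0.5:
  V/F = 0.5000: g = 0.25601, g' = -0.9670 → V/F = 0.7648
  V/F = 0.7648: g = 0.02841, g' = -0.8068 → V/F = 0.8000
Converged at V/F = 0.8000.
Compositions from xᵢ = zᵢ/(1+V/F(Kᵢ−1)), yᵢ = Kᵢxᵢ:
  A: x = 0.1588, y = 0.6080
  B: x = 0.8412, y = 0.3920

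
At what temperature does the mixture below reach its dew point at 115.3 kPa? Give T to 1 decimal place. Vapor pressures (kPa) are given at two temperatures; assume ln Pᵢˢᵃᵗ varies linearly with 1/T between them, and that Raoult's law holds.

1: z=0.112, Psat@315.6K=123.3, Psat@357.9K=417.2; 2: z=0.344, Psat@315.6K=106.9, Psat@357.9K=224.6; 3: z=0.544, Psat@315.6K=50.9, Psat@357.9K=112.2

Dew-point temperature: Σzᵢ·P/Pᵢˢᵃᵗ(T) = 1. Interpolate ln Pᵢˢᵃᵗ = aᵢ + bᵢ/T.
  T = 315.6 K: ΣzᵢP/Pᵢˢᵃᵗ = 1.7080
  T = 357.9 K: ΣzᵢP/Pᵢˢᵃᵗ = 0.7666
  T = 336.8 K: ΣzᵢP/Pᵢˢᵃᵗ = 1.1135
  T = 347.4 K: ΣzᵢP/Pᵢˢᵃᵗ = 0.9176
  T = 342.1 K: ΣzᵢP/Pᵢˢᵃᵗ = 1.0092
  T = 344.8 K: ΣzᵢP/Pᵢˢᵃᵗ = 0.9611
Interpolating between 342.1 K and 344.8 K gives T ≈ 342.6 K.

T = 342.6 K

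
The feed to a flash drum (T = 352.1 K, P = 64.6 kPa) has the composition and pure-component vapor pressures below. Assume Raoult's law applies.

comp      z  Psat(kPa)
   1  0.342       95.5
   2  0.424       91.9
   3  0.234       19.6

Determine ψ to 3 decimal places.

ψ = 0.576

Raoult's law: Kᵢ = Pᵢˢᵃᵗ/P = Pᵢˢᵃᵗ/64.6.
  K_1 = 95.5/64.6 = 1.47833, K_2 = 91.9/64.6 = 1.42260, K_3 = 19.6/64.6 = 0.30341
Newton iteration, ψ⁰ = 0.57:
  ψ = 0.570: g = 0.0026, g' = -0.410 → ψ = 0.576
Converged at ψ = 0.576.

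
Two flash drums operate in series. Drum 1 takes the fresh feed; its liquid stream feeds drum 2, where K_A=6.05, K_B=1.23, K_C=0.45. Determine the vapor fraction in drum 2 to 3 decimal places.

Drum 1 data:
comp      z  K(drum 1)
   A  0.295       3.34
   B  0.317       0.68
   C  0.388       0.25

Drum 1:
Let ψ₁ = V/F and solve Σ zᵢ(Kᵢ−1)/(1+ψ₁(Kᵢ−1)) = 0.
Feasibility: ΣzᵢKᵢ = 1.298, Σzᵢ/Kᵢ = 2.106 — both > 1, two phases present.
Newton iteration, ψ₁⁰ = 0.54:
  ψ₁ = 0.540: g = -0.3067, g' = -0.979 → ψ₁ = 0.227
  ψ₁ = 0.227: g = -0.0090, g' = -1.044 → ψ₁ = 0.218
Converged at ψ₁ = 0.218.
Drum-1 compositions:
  A: x = 0.195, y = 0.652
  B: x = 0.341, y = 0.232
  C: x = 0.464, y = 0.116
Drum-2 feed = drum-1 liquid: z₂ = (0.1953, 0.3408, 0.4639).
Drum 2:
Material balance + equilibrium reduce to Σ zᵢ(Kᵢ−1)/(1+ψ₂(Kᵢ−1)) = 0.
Check two-phase: ΣzᵢKᵢ = 1.809 > 1 and Σzᵢ/Kᵢ = 1.340 > 1, so g(0) = 0.809 > 0 and g(1) = -0.340 < 0.
Newton iteration, ψ₂⁰ = 0.45:
  ψ₂ = 0.450: g = 0.0333, g' = -0.728 → ψ₂ = 0.496
  ψ₂ = 0.496: g = 0.0010, g' = -0.686 → ψ₂ = 0.497
Converged at ψ₂ = 0.497.
  A: x = 0.056, y = 0.336
  B: x = 0.306, y = 0.376
  C: x = 0.639, y = 0.287

V/F (drum 2) = 0.497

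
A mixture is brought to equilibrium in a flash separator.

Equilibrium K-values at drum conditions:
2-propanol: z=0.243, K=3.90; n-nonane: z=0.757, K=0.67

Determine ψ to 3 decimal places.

Material balance + equilibrium reduce to Σ zᵢ(Kᵢ−1)/(1+ψ(Kᵢ−1)) = 0.
Check two-phase: ΣzᵢKᵢ = 1.455 > 1 and Σzᵢ/Kᵢ = 1.192 > 1, so g(0) = 0.455 > 0 and g(1) = -0.192 < 0.
Newton iteration, ψ⁰ = 0.68:
  ψ = 0.680: g = -0.0850, g' = -0.368 → ψ = 0.449
  ψ = 0.449: g = 0.0127, g' = -0.499 → ψ = 0.475
Converged at ψ = 0.475.

ψ = 0.475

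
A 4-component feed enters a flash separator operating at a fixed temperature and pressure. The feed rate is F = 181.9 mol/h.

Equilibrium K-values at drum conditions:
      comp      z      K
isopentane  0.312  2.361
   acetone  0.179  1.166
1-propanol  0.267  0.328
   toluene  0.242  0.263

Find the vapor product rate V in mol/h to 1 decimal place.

V = 22.7 mol/h

Rachford–Rice: g(β) = Σ zᵢ(Kᵢ−1)/(1+β(Kᵢ−1)) = 0.
g(0) = ΣzᵢKᵢ − 1 = 0.097 and g(1) = 1 − Σzᵢ/Kᵢ = -1.020, so a root lies in (0, 1).
Iterate (Newton) starting at β = 0.5:
  β = 0.500: g = -0.2725, g' = -0.812 → β = 0.164
  β = 0.164: g = -0.0287, g' = -0.713 → β = 0.124
  β = 0.124: g = 0.0003, g' = -0.730 → β = 0.125
Converged at β = 0.125.
Then V = β·F = 0.1246·181.9 = 22.7 mol/h and L = F − V = 159.2 mol/h.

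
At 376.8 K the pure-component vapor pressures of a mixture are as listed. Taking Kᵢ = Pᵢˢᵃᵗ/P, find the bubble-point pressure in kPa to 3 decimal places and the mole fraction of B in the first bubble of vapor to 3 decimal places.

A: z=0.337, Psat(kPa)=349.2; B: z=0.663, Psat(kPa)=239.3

At the bubble point ψ → 0, so ΣzᵢKᵢ = 1 with Kᵢ = Pᵢˢᵃᵗ/P ⇒ P = ΣzᵢPᵢˢᵃᵗ.
P = 0.337·349.2 + 0.663·239.3 = 276.336 kPa
yᵢ = zᵢPᵢˢᵃᵗ/P ⇒ y_B = 0.663·239.3/276.336 = 0.574

Pbub = 276.336 kPa, y_B = 0.574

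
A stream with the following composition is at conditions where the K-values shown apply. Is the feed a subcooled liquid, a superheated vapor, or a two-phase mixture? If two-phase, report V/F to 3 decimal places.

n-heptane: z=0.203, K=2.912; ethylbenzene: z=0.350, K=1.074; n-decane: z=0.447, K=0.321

two-phase, V/F = 0.135

ΣzᵢKᵢ = 1.111; Σzᵢ/Kᵢ = 1.788.
Both exceed 1, so a two-phase solution exists.
Material balance + equilibrium reduce to Σ zᵢ(Kᵢ−1)/(1+ψ(Kᵢ−1)) = 0.
Newton iteration, ψ⁰ = 0.44:
  ψ = 0.440: g = -0.1969, g' = -0.640 → ψ = 0.132
  ψ = 0.132: g = 0.0020, g' = -0.724 → ψ = 0.135
Converged at ψ = 0.135.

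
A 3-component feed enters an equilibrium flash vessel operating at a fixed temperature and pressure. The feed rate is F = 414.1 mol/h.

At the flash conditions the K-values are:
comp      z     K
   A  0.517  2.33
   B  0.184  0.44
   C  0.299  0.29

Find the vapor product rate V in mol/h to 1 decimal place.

Rachford–Rice: g(ψ) = Σ zᵢ(Kᵢ−1)/(1+ψ(Kᵢ−1)) = 0.
g(0) = ΣzᵢKᵢ − 1 = 0.372 and g(1) = 1 − Σzᵢ/Kᵢ = -0.671, so a root lies in (0, 1).
Newton iteration, ψ⁰ = 0.57:
  ψ = 0.570: g = -0.1169, g' = -0.846 → ψ = 0.432
  ψ = 0.432: g = -0.0053, g' = -0.783 → ψ = 0.425
Converged at ψ = 0.425.
Then V = ψ·F = 0.4251·414.1 = 176.0 mol/h and L = F − V = 238.1 mol/h.

V = 176.0 mol/h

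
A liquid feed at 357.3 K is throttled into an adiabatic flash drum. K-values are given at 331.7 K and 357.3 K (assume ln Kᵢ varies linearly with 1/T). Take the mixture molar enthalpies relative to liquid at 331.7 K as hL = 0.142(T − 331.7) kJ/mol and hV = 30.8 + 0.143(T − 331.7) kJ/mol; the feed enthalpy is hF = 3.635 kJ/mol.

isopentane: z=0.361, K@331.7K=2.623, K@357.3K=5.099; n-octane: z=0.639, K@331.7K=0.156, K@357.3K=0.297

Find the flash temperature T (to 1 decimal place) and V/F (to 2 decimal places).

Adiabatic flash: solve Rachford–Rice at each trial T, then check hF = ψ·hV(T) + (1−ψ)·hL(T).
  T = 331.7 K: K = (2.623, 0.156), RR gives ψ = 0.034, H_out = 1.048 kJ/mol
  T = 357.3 K: K = (5.099, 0.297), RR gives ψ = 0.358, H_out = 14.659 kJ/mol
  T = 344.5 K: K = (3.703, 0.218), RR gives ψ = 0.225, H_out = 8.754 kJ/mol
  T = 338.1 K: K = (3.127, 0.185), RR gives ψ = 0.142, H_out = 5.296 kJ/mol
  T = 334.9 K: K = (2.866, 0.170), RR gives ψ = 0.093, H_out = 3.304 kJ/mol
  T = 336.5 K: K = (2.994, 0.177), RR gives ψ = 0.118, H_out = 4.328 kJ/mol
Linear interpolation between T = 334.9 (H_out = 3.304) and T = 336.5 (H_out = 4.328) on hF = 3.635 gives T ≈ 335.4 K, at which ψ = 0.10.

T = 335.4 K, V/F = 0.10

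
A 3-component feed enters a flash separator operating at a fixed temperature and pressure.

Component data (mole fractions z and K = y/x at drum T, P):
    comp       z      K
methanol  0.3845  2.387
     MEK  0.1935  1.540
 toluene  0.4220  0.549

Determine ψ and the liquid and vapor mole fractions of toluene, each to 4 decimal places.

ψ = 0.8689, x_toluene = 0.6939, y_toluene = 0.3810

Material balance + equilibrium reduce to Σ zᵢ(Kᵢ−1)/(1+ψ(Kᵢ−1)) = 0.
Feasibility: ΣzᵢKᵢ = 1.4475, Σzᵢ/Kᵢ = 1.0554 — both > 1, two phases present.
Newton iteration, ψ⁰ = 0.5:
  ψ = 0.5000: g = 0.15145, g' = -0.4360 → ψ = 0.8474
  ψ = 0.8474: g = 0.00880, g' = -0.4077 → ψ = 0.8690
  ψ = 0.8690: g = -0.00003, g' = -0.4104 → ψ = 0.8689
Converged at ψ = 0.8689.
Compositions from xᵢ = zᵢ/(1+ψ(Kᵢ−1)), yᵢ = Kᵢxᵢ:
  methanol: x = 0.1744, y = 0.4162
  MEK: x = 0.1317, y = 0.2028
  toluene: x = 0.6939, y = 0.3810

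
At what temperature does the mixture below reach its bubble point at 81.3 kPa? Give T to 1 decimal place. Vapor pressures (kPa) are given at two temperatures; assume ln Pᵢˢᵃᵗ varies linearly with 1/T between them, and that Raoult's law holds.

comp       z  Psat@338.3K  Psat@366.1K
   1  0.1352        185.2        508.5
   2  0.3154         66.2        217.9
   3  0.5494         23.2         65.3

T = 346.2 K

Bubble-point temperature: ΣzᵢPᵢˢᵃᵗ(T) = P. Interpolate ln Pᵢˢᵃᵗ = aᵢ + bᵢ/T.
  T = 338.3 K: ΣzᵢPᵢˢᵃᵗ = 58.66 kPa
  T = 366.1 K: ΣzᵢPᵢˢᵃᵗ = 173.35 kPa
  T = 352.2 K: ΣzᵢPᵢˢᵃᵗ = 102.93 kPa
  T = 345.2 K: ΣzᵢPᵢˢᵃᵗ = 77.97 kPa
  T = 348.7 K: ΣzᵢPᵢˢᵃᵗ = 89.71 kPa
  T = 346.9 K: ΣzᵢPᵢˢᵃᵗ = 83.49 kPa
Interpolating between 345.2 K and 346.9 K gives T ≈ 346.2 K.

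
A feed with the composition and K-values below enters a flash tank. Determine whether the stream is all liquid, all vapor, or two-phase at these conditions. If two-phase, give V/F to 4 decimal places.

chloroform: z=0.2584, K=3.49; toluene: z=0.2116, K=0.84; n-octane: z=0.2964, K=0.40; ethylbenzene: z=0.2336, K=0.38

ΣzᵢKᵢ = 1.2869; Σzᵢ/Kᵢ = 1.6817.
Both exceed 1, so a two-phase solution exists.
Newton–Raphson from ψ = 0.36:
  ψ = 0.3600: g = -0.10993, g' = -0.7740 → ψ = 0.2180
  ψ = 0.2180: g = 0.00991, g' = -0.9402 → ψ = 0.2285
  ψ = 0.2285: g = 0.00010, g' = -0.9218 → ψ = 0.2286
Converged at ψ = 0.2286.

two-phase, V/F = 0.2286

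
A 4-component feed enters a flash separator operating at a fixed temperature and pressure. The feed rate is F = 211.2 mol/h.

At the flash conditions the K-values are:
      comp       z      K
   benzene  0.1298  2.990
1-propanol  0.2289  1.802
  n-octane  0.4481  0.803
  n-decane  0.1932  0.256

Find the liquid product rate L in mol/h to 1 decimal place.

Iterate (Newton) starting at ψ = 0.7:
  ψ = 0.7000: g = -0.17684, g' = -0.6393 → ψ = 0.4234
  ψ = 0.4234: g = -0.02891, g' = -0.4821 → ψ = 0.3634
  ψ = 0.3634: g = -0.00004, g' = -0.4824 → ψ = 0.3633
Converged at ψ = 0.3633.
Then V = ψ·F = 0.3633·211.2 = 76.7 mol/h and L = F − V = 134.5 mol/h.

L = 134.5 mol/h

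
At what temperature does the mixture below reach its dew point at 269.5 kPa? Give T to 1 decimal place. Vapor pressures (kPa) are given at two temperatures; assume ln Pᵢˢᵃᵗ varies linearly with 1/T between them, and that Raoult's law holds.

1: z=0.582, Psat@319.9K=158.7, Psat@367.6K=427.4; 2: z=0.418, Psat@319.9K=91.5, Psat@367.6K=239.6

T = 357.9 K

Dew-point temperature: Σzᵢ·P/Pᵢˢᵃᵗ(T) = 1. Interpolate ln Pᵢˢᵃᵗ = aᵢ + bᵢ/T.
  T = 319.9 K: ΣzᵢP/Pᵢˢᵃᵗ = 2.2195
  T = 367.6 K: ΣzᵢP/Pᵢˢᵃᵗ = 0.8371
  T = 343.8 K: ΣzᵢP/Pᵢˢᵃᵗ = 1.3164
  T = 355.7 K: ΣzᵢP/Pᵢˢᵃᵗ = 1.0418
  T = 361.6 K: ΣzᵢP/Pᵢˢᵃᵗ = 0.9331
  T = 358.6 K: ΣzᵢP/Pᵢˢᵃᵗ = 0.9864
Interpolating between 355.7 K and 358.6 K gives T ≈ 357.9 K.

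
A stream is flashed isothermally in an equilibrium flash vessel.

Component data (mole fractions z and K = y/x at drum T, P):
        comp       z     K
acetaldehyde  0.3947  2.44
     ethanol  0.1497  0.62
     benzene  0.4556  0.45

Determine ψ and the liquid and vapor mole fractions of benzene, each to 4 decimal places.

ψ = 0.3533, x_benzene = 0.5655, y_benzene = 0.2545

Material balance + equilibrium reduce to Σ zᵢ(Kᵢ−1)/(1+ψ(Kᵢ−1)) = 0.
g(0) = ΣzᵢKᵢ − 1 = 0.2609 and g(1) = 1 − Σzᵢ/Kᵢ = -0.4157, so a root lies in (0, 1).
Iterate (Newton) starting at ψ = 0.41:
  ψ = 0.4100: g = -0.03355, g' = -0.5837 → ψ = 0.3525
  ψ = 0.3525: g = 0.00046, g' = -0.6010 → ψ = 0.3533
Converged at ψ = 0.3533.
Compositions from xᵢ = zᵢ/(1+ψ(Kᵢ−1)), yᵢ = Kᵢxᵢ:
  acetaldehyde: x = 0.2616, y = 0.6383
  ethanol: x = 0.1729, y = 0.1072
  benzene: x = 0.5655, y = 0.2545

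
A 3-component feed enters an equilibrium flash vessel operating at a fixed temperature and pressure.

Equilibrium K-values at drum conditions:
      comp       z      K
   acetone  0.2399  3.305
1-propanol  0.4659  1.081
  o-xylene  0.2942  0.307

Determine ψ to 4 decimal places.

ψ = 0.4690

Material balance + equilibrium reduce to Σ zᵢ(Kᵢ−1)/(1+ψ(Kᵢ−1)) = 0.
Check two-phase: ΣzᵢKᵢ = 1.3868 > 1 and Σzᵢ/Kᵢ = 1.4619 > 1, so g(0) = 0.3868 > 0 and g(1) = -0.4619 < 0.
Newton iteration, ψ⁰ = 0.5:
  ψ = 0.5000: g = -0.01882, g' = -0.6088 → ψ = 0.4691
  ψ = 0.4691: g = -0.00003, g' = -0.6073 → ψ = 0.4690
Converged at ψ = 0.4690.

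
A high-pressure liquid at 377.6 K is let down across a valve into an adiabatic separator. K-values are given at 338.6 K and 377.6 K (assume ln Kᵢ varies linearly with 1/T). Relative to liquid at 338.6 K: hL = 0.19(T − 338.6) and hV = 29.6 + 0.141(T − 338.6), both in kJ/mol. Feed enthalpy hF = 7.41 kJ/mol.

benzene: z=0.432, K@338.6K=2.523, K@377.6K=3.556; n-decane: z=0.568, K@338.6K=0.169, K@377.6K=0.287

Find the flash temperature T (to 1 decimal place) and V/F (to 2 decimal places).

Adiabatic flash: solve Rachford–Rice at each trial T, then check hF = ψ·hV(T) + (1−ψ)·hL(T).
  T = 338.6 K: K = (2.523, 0.169), RR gives ψ = 0.147, H_out = 4.348 kJ/mol
  T = 377.6 K: K = (3.556, 0.287), RR gives ψ = 0.384, H_out = 18.033 kJ/mol
  T = 358.1 K: K = (3.023, 0.223), RR gives ψ = 0.276, H_out = 11.599 kJ/mol
  T = 348.4 K: K = (2.770, 0.195), RR gives ψ = 0.216, H_out = 8.150 kJ/mol
  T = 343.5 K: K = (2.645, 0.182), RR gives ψ = 0.183, H_out = 6.298 kJ/mol
  T = 345.9 K: K = (2.706, 0.188), RR gives ψ = 0.199, H_out = 7.216 kJ/mol
  T = 347.1 K: K = (2.737, 0.192), RR gives ψ = 0.207, H_out = 7.667 kJ/mol
Linear interpolation between T = 345.9 (H_out = 7.216) and T = 347.1 (H_out = 7.667) on hF = 7.41 gives T ≈ 346.4 K, at which ψ = 0.20.

T = 346.4 K, V/F = 0.20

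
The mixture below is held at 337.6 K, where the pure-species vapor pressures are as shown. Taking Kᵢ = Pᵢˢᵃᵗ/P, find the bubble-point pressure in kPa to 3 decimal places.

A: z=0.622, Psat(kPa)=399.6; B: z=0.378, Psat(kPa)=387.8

At the bubble point ψ → 0, so ΣzᵢKᵢ = 1 with Kᵢ = Pᵢˢᵃᵗ/P ⇒ P = ΣzᵢPᵢˢᵃᵗ.
P = 0.622·399.6 + 0.378·387.8 = 395.140 kPa

Pbub = 395.140 kPa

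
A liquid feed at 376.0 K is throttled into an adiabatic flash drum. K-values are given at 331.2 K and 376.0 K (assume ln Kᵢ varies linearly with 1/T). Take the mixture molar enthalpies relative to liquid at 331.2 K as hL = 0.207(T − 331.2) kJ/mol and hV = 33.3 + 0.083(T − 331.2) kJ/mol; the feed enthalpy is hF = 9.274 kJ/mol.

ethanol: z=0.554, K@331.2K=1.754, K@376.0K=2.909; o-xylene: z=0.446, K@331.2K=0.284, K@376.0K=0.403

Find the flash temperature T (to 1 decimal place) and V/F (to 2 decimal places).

Adiabatic flash: solve Rachford–Rice at each trial T, then check hF = ψ·hV(T) + (1−ψ)·hL(T).
  T = 331.2 K: K = (1.754, 0.284), RR gives ψ = 0.182, H_out = 6.068 kJ/mol
  T = 376.0 K: K = (2.909, 0.403), RR gives ψ = 0.694, H_out = 28.538 kJ/mol
  T = 353.6 K: K = (2.295, 0.342), RR gives ψ = 0.498, H_out = 19.829 kJ/mol
  T = 342.4 K: K = (2.015, 0.313), RR gives ψ = 0.367, H_out = 14.021 kJ/mol
  T = 336.8 K: K = (1.882, 0.298), RR gives ψ = 0.284, H_out = 10.417 kJ/mol
  T = 334.0 K: K = (1.818, 0.291), RR gives ψ = 0.236, H_out = 8.355 kJ/mol
  T = 335.4 K: K = (1.850, 0.295), RR gives ψ = 0.261, H_out = 9.411 kJ/mol
Linear interpolation between T = 334.0 (H_out = 8.355) and T = 335.4 (H_out = 9.411) on hF = 9.274 gives T ≈ 335.2 K, at which ψ = 0.26.

T = 335.2 K, V/F = 0.26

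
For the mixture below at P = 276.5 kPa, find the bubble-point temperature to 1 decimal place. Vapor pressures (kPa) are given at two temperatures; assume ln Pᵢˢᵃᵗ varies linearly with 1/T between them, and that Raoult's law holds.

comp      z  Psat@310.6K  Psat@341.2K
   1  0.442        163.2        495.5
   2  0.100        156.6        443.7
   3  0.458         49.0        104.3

T = 337.4 K

Bubble-point temperature: ΣzᵢPᵢˢᵃᵗ(T) = P. Interpolate ln Pᵢˢᵃᵗ = aᵢ + bᵢ/T.
  T = 310.6 K: ΣzᵢPᵢˢᵃᵗ = 110.24 kPa
  T = 341.2 K: ΣzᵢPᵢˢᵃᵗ = 311.15 kPa
  T = 325.9 K: ΣzᵢPᵢˢᵃᵗ = 189.35 kPa
  T = 333.5 K: ΣzᵢPᵢˢᵃᵗ = 243.60 kPa
  T = 337.4 K: ΣzᵢPᵢˢᵃᵗ = 276.10 kPa
  T = 339.3 K: ΣzᵢPᵢˢᵃᵗ = 293.19 kPa
Interpolating between 337.4 K and 339.3 K gives T ≈ 337.4 K.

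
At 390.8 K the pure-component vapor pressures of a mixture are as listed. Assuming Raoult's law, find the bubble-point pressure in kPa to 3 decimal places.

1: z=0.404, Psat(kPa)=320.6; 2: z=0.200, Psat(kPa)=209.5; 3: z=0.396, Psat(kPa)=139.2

Pbub = 226.546 kPa

At the bubble point ψ → 0, so ΣzᵢKᵢ = 1 with Kᵢ = Pᵢˢᵃᵗ/P ⇒ P = ΣzᵢPᵢˢᵃᵗ.
P = 0.404·320.6 + 0.200·209.5 + 0.396·139.2 = 226.546 kPa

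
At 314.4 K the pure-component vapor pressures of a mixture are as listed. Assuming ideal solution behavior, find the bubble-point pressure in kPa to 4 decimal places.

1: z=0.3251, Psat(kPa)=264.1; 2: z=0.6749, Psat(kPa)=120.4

Pbub = 167.1169 kPa

At the bubble point ψ → 0, so ΣzᵢKᵢ = 1 with Kᵢ = Pᵢˢᵃᵗ/P ⇒ P = ΣzᵢPᵢˢᵃᵗ.
P = 0.3251·264.1 + 0.6749·120.4 = 167.1169 kPa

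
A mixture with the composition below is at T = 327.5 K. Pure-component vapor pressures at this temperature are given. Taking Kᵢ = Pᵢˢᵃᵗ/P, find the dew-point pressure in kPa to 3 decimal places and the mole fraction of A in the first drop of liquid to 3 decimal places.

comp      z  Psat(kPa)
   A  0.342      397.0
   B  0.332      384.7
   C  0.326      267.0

At the dew point ψ → 1, so Σzᵢ/Kᵢ = 1 with Kᵢ = Pᵢˢᵃᵗ/P ⇒ 1/P = Σzᵢ/Pᵢˢᵃᵗ.
1/P = 0.342/397.0 + 0.332/384.7 + 0.326/267.0 = 0.002945 ⇒ P = 339.507 kPa
xᵢ = zᵢP/Pᵢˢᵃᵗ ⇒ x_A = 0.342·339.507/397.0 = 0.292

Pdew = 339.507 kPa, x_A = 0.292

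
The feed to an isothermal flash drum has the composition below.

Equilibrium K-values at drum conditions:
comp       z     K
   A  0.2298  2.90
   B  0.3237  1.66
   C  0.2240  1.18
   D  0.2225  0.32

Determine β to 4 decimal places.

Material balance + equilibrium reduce to Σ zᵢ(Kᵢ−1)/(1+β(Kᵢ−1)) = 0.
g(0) = ΣzᵢKᵢ − 1 = 0.5393 and g(1) = 1 − Σzᵢ/Kᵢ = -0.1594, so a root lies in (0, 1).
Newton iteration, β⁰ = 0.46:
  β = 0.4600: g = 0.21394, g' = -0.5432 → β = 0.8538
  β = 0.8538: g = -0.02266, g' = -0.7687 → β = 0.8243
  β = 0.8243: g = -0.00069, g' = -0.7234 → β = 0.8234
Converged at β = 0.8234.

β = 0.8234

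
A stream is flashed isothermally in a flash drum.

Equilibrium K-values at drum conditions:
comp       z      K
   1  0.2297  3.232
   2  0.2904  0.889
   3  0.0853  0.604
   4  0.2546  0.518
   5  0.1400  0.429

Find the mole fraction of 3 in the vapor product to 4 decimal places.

Material balance + equilibrium reduce to Σ zᵢ(Kᵢ−1)/(1+β(Kᵢ−1)) = 0.
Check two-phase: ΣzᵢKᵢ = 1.2440 > 1 and Σzᵢ/Kᵢ = 1.3568 > 1, so g(0) = 0.2440 > 0 and g(1) = -0.3568 < 0.
Newton–Raphson from β = 0.46:
  β = 0.4600: g = -0.08840, g' = -0.4842 → β = 0.2774
  β = 0.2774: g = 0.00878, g' = -0.6004 → β = 0.2920
  β = 0.2920: g = 0.00011, g' = -0.5862 → β = 0.2922
Converged at β = 0.2922.
Compositions from xᵢ = zᵢ/(1+β(Kᵢ−1)), yᵢ = Kᵢxᵢ:
  1: x = 0.1390, y = 0.4493
  2: x = 0.3001, y = 0.2668
  3: x = 0.0965, y = 0.0583
  4: x = 0.2963, y = 0.1535
  5: x = 0.1680, y = 0.0721

y_3 = 0.0583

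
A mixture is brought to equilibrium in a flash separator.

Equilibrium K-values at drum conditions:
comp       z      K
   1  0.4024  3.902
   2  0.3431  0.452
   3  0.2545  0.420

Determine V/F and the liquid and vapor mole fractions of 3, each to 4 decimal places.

Rachford–Rice: g(V/F) = Σ zᵢ(Kᵢ−1)/(1+V/F(Kᵢ−1)) = 0.
Check two-phase: ΣzᵢKᵢ = 1.8321 > 1 and Σzᵢ/Kᵢ = 1.4681 > 1, so g(0) = 0.8321 > 0 and g(1) = -0.4681 < 0.
Iterate (Newton) starting at V/F = 0.66:
  V/F = 0.6600: g = -0.13315, g' = -0.8764 → V/F = 0.5081
  V/F = 0.5081: g = 0.00210, g' = -0.9235 → V/F = 0.5103
Converged at V/F = 0.5103.
Compositions from xᵢ = zᵢ/(1+V/F(Kᵢ−1)), yᵢ = Kᵢxᵢ:
  1: x = 0.1622, y = 0.6329
  2: x = 0.4763, y = 0.2153
  3: x = 0.3615, y = 0.1518

V/F = 0.5103, x_3 = 0.3615, y_3 = 0.1518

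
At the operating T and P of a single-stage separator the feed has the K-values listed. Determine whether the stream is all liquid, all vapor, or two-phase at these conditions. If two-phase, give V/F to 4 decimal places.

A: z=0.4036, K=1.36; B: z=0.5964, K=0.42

ΣzᵢKᵢ = 0.7994; Σzᵢ/Kᵢ = 1.7168.
Since ΣzᵢKᵢ < 1 the mixture is below its bubble point — single liquid phase.

all liquid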